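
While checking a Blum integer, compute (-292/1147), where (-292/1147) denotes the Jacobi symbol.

1

(-292/1147)
  = -(292/1147)    [1147 ≡ 3 mod 4 ⇒ (-1/1147) = -1]
  = -(73/1147)    [1147 ≡ 3 mod 8 ⇒ (2/1147)^2 = +1]
  = -(1147/73)    [QR: 73 ≡ 1 mod 4, sign kept]
  = -(52/73)    [1147 ≡ 52 mod 73]
  = -(13/73)    [73 ≡ 1 mod 8 ⇒ (2/73)^2 = +1]
  = -(73/13)    [QR: 13 ≡ 1 mod 4, sign kept]
  = -(8/13)    [73 ≡ 8 mod 13]
  = (1/13)    [13 ≡ 5 mod 8 ⇒ (2/13)^3 = -1]
  = 1    [(1/13) = 1]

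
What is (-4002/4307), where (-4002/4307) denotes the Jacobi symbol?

1

Pull out -1: (-4002/4307) = (-1/4307)·(4002/4307). Since 4307 ≡ 3 (mod 4), (-1/4307) = -1. Now have -(4002/4307).
Factor out 2: 4002 = 2·2001. Since 4307 ≡ 3 (mod 8), (2/4307) = -1. Now have (2001/4307).
2001 ≡ 1 (mod 4), so quadratic reciprocity gives (2001/4307) = (4307/2001). Reduce: 4307 ≡ 305 (mod 2001). Now have (305/2001).
305 ≡ 1 (mod 4), so quadratic reciprocity gives (305/2001) = (2001/305). Reduce: 2001 ≡ 171 (mod 305). Now have (171/305).
305 ≡ 1 (mod 4), so quadratic reciprocity gives (171/305) = (305/171). Reduce: 305 ≡ 134 (mod 171). Now have (134/171).
Factor out 2: 134 = 2·67. Since 171 ≡ 3 (mod 8), (2/171) = -1. Now have -(67/171).
Both 67 ≡ 3 and 171 ≡ 3 (mod 4), so reciprocity gives (67/171) = -(171/67). Reduce: 171 ≡ 37 (mod 67). Now have (37/67).
37 ≡ 1 (mod 4), so quadratic reciprocity gives (37/67) = (67/37). Reduce: 67 ≡ 30 (mod 37). Now have (30/37).
Factor out 2: 30 = 2·15. Since 37 ≡ 5 (mod 8), (2/37) = -1. Now have -(15/37).
37 ≡ 1 (mod 4), so quadratic reciprocity gives (15/37) = (37/15). Reduce: 37 ≡ 7 (mod 15). Now have -(7/15).
Both 7 ≡ 3 and 15 ≡ 3 (mod 4), so reciprocity gives (7/15) = -(15/7). Reduce: 15 ≡ 1 (mod 7). Now have (1/7).
(1/7) = 1. Collecting the sign factors: 1.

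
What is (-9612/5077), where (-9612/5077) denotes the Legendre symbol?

1

(-9612/5077)
  = (542/5077)    [-9612 ≡ 542 mod 5077]
  = -(271/5077)    [5077 ≡ 5 mod 8 ⇒ (2/5077) = -1]
  = -(5077/271)    [QR: 5077 ≡ 1 mod 4, sign kept]
  = -(199/271)    [5077 ≡ 199 mod 271]
  = (271/199)    [QR: both ≡ 3 mod 4, sign flips]
  = (72/199)    [271 ≡ 72 mod 199]
  = (9/199)    [199 ≡ 7 mod 8 ⇒ (2/199)^3 = +1]
  = (199/9)    [QR: 9 ≡ 1 mod 4, sign kept]
  = (1/9)    [199 ≡ 1 mod 9]
  = 1    [(1/9) = 1]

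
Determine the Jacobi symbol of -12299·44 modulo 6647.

-1

By multiplicativity, (-12299·44/6647) = (-12299/6647)·(44/6647).
First factor (-12299/6647):
Pull out -1: (-12299/6647) = (-1/6647)·(12299/6647). Since 6647 ≡ 3 (mod 4), (-1/6647) = -1. Now have -(12299/6647).
Reduce the numerator: 12299 ≡ 5652 (mod 6647), so (12299/6647) = (5652/6647).
Factor out 2: 5652 = 2^2·1413. Since 6647 ≡ 7 (mod 8), (2/6647) = +1, and (2/6647)^2 = +1. Now have -(1413/6647).
1413 ≡ 1 (mod 4), so quadratic reciprocity gives (1413/6647) = (6647/1413). Reduce: 6647 ≡ 995 (mod 1413). Now have -(995/1413).
1413 ≡ 1 (mod 4), so quadratic reciprocity gives (995/1413) = (1413/995). Reduce: 1413 ≡ 418 (mod 995). Now have -(418/995).
Factor out 2: 418 = 2·209. Since 995 ≡ 3 (mod 8), (2/995) = -1. Now have (209/995).
209 ≡ 1 (mod 4), so quadratic reciprocity gives (209/995) = (995/209). Reduce: 995 ≡ 159 (mod 209). Now have (159/209).
209 ≡ 1 (mod 4), so quadratic reciprocity gives (159/209) = (209/159). Reduce: 209 ≡ 50 (mod 159). Now have (50/159).
Factor out 2: 50 = 2·25. Since 159 ≡ 7 (mod 8), (2/159) = +1. Now have (25/159).
25 ≡ 1 (mod 4), so quadratic reciprocity gives (25/159) = (159/25). Reduce: 159 ≡ 9 (mod 25). Now have (9/25).
9 ≡ 1 (mod 4), so quadratic reciprocity gives (9/25) = (25/9). Reduce: 25 ≡ 7 (mod 9). Now have (7/9).
9 ≡ 1 (mod 4), so quadratic reciprocity gives (7/9) = (9/7). Reduce: 9 ≡ 2 (mod 7). Now have (2/7).
Factor out 2: 2 = 2. Since 7 ≡ 7 (mod 8), (2/7) = +1. Now have (1/7).
(1/7) = 1. Collecting the sign factors: 1.
Second factor (44/6647):
Factor out 2: 44 = 2^2·11. Since 6647 ≡ 7 (mod 8), (2/6647) = +1, and (2/6647)^2 = +1. Now have (11/6647).
Both 11 ≡ 3 and 6647 ≡ 3 (mod 4), so reciprocity gives (11/6647) = -(6647/11). Reduce: 6647 ≡ 3 (mod 11). Now have -(3/11).
Both 3 ≡ 3 and 11 ≡ 3 (mod 4), so reciprocity gives (3/11) = -(11/3). Reduce: 11 ≡ 2 (mod 3). Now have (2/3).
Factor out 2: 2 = 2. Since 3 ≡ 3 (mod 8), (2/3) = -1. Now have -(1/3).
(1/3) = 1. Collecting the sign factors: -1.
Product: (1)·(-1) = -1.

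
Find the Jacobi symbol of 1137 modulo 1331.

1

1137 ≡ 1 (mod 4), so quadratic reciprocity gives (1137/1331) = (1331/1137). Reduce: 1331 ≡ 194 (mod 1137). Now have (194/1137).
Factor out 2: 194 = 2·97. Since 1137 ≡ 1 (mod 8), (2/1137) = +1. Now have (97/1137).
97 ≡ 1 (mod 4), so quadratic reciprocity gives (97/1137) = (1137/97). Reduce: 1137 ≡ 70 (mod 97). Now have (70/97).
Factor out 2: 70 = 2·35. Since 97 ≡ 1 (mod 8), (2/97) = +1. Now have (35/97).
97 ≡ 1 (mod 4), so quadratic reciprocity gives (35/97) = (97/35). Reduce: 97 ≡ 27 (mod 35). Now have (27/35).
Both 27 ≡ 3 and 35 ≡ 3 (mod 4), so reciprocity gives (27/35) = -(35/27). Reduce: 35 ≡ 8 (mod 27). Now have -(8/27).
Factor out 2: 8 = 2^3. Since 27 ≡ 3 (mod 8), (2/27) = -1, and (2/27)^3 = -1. Now have (1/27).
(1/27) = 1. Collecting the sign factors: 1.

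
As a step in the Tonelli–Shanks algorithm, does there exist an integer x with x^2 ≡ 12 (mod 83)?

yes

Factor out 2: 12 = 2^2·3. Since 83 ≡ 3 (mod 8), (2/83) = -1, and (2/83)^2 = +1. Now have (3/83).
Both 3 ≡ 3 and 83 ≡ 3 (mod 4), so reciprocity gives (3/83) = -(83/3). Reduce: 83 ≡ 2 (mod 3). Now have -(2/3).
Factor out 2: 2 = 2. Since 3 ≡ 3 (mod 8), (2/3) = -1. Now have (1/3).
(1/3) = 1. Collecting the sign factors: 1.
(12/83) = 1, and 83 is prime, so 12 is a quadratic residue mod 83.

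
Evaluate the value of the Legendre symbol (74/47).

Reduce the numerator: 74 ≡ 27 (mod 47), so (74/47) = (27/47).
Both 27 ≡ 3 and 47 ≡ 3 (mod 4), so reciprocity gives (27/47) = -(47/27). Reduce: 47 ≡ 20 (mod 27). Now have -(20/27).
Factor out 2: 20 = 2^2·5. Since 27 ≡ 3 (mod 8), (2/27) = -1, and (2/27)^2 = +1. Now have -(5/27).
5 ≡ 1 (mod 4), so quadratic reciprocity gives (5/27) = (27/5). Reduce: 27 ≡ 2 (mod 5). Now have -(2/5).
Factor out 2: 2 = 2. Since 5 ≡ 5 (mod 8), (2/5) = -1. Now have (1/5).
(1/5) = 1. Collecting the sign factors: 1.

1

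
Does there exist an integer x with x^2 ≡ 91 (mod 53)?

yes

Reduce the numerator: 91 ≡ 38 (mod 53), so (91/53) = (38/53).
Factor out 2: 38 = 2·19. Since 53 ≡ 5 (mod 8), (2/53) = -1. Now have -(19/53).
53 ≡ 1 (mod 4), so quadratic reciprocity gives (19/53) = (53/19). Reduce: 53 ≡ 15 (mod 19). Now have -(15/19).
Both 15 ≡ 3 and 19 ≡ 3 (mod 4), so reciprocity gives (15/19) = -(19/15). Reduce: 19 ≡ 4 (mod 15). Now have (4/15).
Factor out 2: 4 = 2^2. Since 15 ≡ 7 (mod 8), (2/15) = +1, and (2/15)^2 = +1. Now have (1/15).
(1/15) = 1. Collecting the sign factors: 1.
The Legendre symbol is 1, so x^2 ≡ 91 (mod 53) has solution.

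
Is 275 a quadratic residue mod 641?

yes

641 ≡ 1 (mod 4), so quadratic reciprocity gives (275/641) = (641/275). Reduce: 641 ≡ 91 (mod 275). Now have (91/275).
Both 91 ≡ 3 and 275 ≡ 3 (mod 4), so reciprocity gives (91/275) = -(275/91). Reduce: 275 ≡ 2 (mod 91). Now have -(2/91).
Factor out 2: 2 = 2. Since 91 ≡ 3 (mod 8), (2/91) = -1. Now have (1/91).
(1/91) = 1. Collecting the sign factors: 1.
The Legendre symbol is 1, so x^2 ≡ 275 (mod 641) has solution.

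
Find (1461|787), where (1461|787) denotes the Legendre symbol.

-1

(1461|787)
  = (674|787)    [1461 ≡ 674 mod 787]
  = -(337|787)    [787 ≡ 3 mod 8 ⇒ (2|787) = -1]
  = -(787|337)    [QR: 337 ≡ 1 mod 4, sign kept]
  = -(113|337)    [787 ≡ 113 mod 337]
  = -(337|113)    [QR: 113 ≡ 1 mod 4, sign kept]
  = -(111|113)    [337 ≡ 111 mod 113]
  = -(113|111)    [QR: 113 ≡ 1 mod 4, sign kept]
  = -(2|111)    [113 ≡ 2 mod 111]
  = -(1|111)    [111 ≡ 7 mod 8 ⇒ (2|111) = +1]
  = -1    [(1|111) = 1]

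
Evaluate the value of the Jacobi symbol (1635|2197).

1

2197 ≡ 1 (mod 4), so quadratic reciprocity gives (1635|2197) = (2197|1635). Reduce: 2197 ≡ 562 (mod 1635). Now have (562|1635).
Factor out 2: 562 = 2·281. Since 1635 ≡ 3 (mod 8), (2|1635) = -1. Now have -(281|1635).
281 ≡ 1 (mod 4), so quadratic reciprocity gives (281|1635) = (1635|281). Reduce: 1635 ≡ 230 (mod 281). Now have -(230|281).
Factor out 2: 230 = 2·115. Since 281 ≡ 1 (mod 8), (2|281) = +1. Now have -(115|281).
281 ≡ 1 (mod 4), so quadratic reciprocity gives (115|281) = (281|115). Reduce: 281 ≡ 51 (mod 115). Now have -(51|115).
Both 51 ≡ 3 and 115 ≡ 3 (mod 4), so reciprocity gives (51|115) = -(115|51). Reduce: 115 ≡ 13 (mod 51). Now have (13|51).
13 ≡ 1 (mod 4), so quadratic reciprocity gives (13|51) = (51|13). Reduce: 51 ≡ 12 (mod 13). Now have (12|13).
Factor out 2: 12 = 2^2·3. Since 13 ≡ 5 (mod 8), (2|13) = -1, and (2|13)^2 = +1. Now have (3|13).
13 ≡ 1 (mod 4), so quadratic reciprocity gives (3|13) = (13|3). Reduce: 13 ≡ 1 (mod 3). Now have (1|3).
(1|3) = 1. Collecting the sign factors: 1.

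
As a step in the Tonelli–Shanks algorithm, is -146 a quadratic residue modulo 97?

(-146/97)
  = (48/97)    [-146 ≡ 48 mod 97]
  = (3/97)    [97 ≡ 1 mod 8 ⇒ (2/97)^4 = +1]
  = (97/3)    [QR: 97 ≡ 1 mod 4, sign kept]
  = (1/3)    [97 ≡ 1 mod 3]
  = 1    [(1/3) = 1]
The Legendre symbol is 1, so x^2 ≡ -146 (mod 97) has solution.

yes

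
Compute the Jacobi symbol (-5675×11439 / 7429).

By multiplicativity, (-5675·11439 / 7429) = (-5675 / 7429)·(11439 / 7429).
First factor (-5675 / 7429):
(-5675 / 7429)
  = (1754 / 7429)    [-5675 ≡ 1754 mod 7429]
  = -(877 / 7429)    [7429 ≡ 5 mod 8 ⇒ (2 / 7429) = -1]
  = -(7429 / 877)    [QR: 877 ≡ 1 mod 4, sign kept]
  = -(413 / 877)    [7429 ≡ 413 mod 877]
  = -(877 / 413)    [QR: 413 ≡ 1 mod 4, sign kept]
  = -(51 / 413)    [877 ≡ 51 mod 413]
  = -(413 / 51)    [QR: 413 ≡ 1 mod 4, sign kept]
  = -(5 / 51)    [413 ≡ 5 mod 51]
  = -(51 / 5)    [QR: 5 ≡ 1 mod 4, sign kept]
  = -(1 / 5)    [51 ≡ 1 mod 5]
  = -1    [(1 / 5) = 1]
Second factor (11439 / 7429):
(11439 / 7429)
  = (4010 / 7429)    [11439 ≡ 4010 mod 7429]
  = -(2005 / 7429)    [7429 ≡ 5 mod 8 ⇒ (2 / 7429) = -1]
  = -(7429 / 2005)    [QR: 2005 ≡ 1 mod 4, sign kept]
  = -(1414 / 2005)    [7429 ≡ 1414 mod 2005]
  = (707 / 2005)    [2005 ≡ 5 mod 8 ⇒ (2 / 2005) = -1]
  = (2005 / 707)    [QR: 2005 ≡ 1 mod 4, sign kept]
  = (591 / 707)    [2005 ≡ 591 mod 707]
  = -(707 / 591)    [QR: both ≡ 3 mod 4, sign flips]
  = -(116 / 591)    [707 ≡ 116 mod 591]
  = -(29 / 591)    [591 ≡ 7 mod 8 ⇒ (2 / 591)^2 = +1]
  = -(591 / 29)    [QR: 29 ≡ 1 mod 4, sign kept]
  = -(11 / 29)    [591 ≡ 11 mod 29]
  = -(29 / 11)    [QR: 29 ≡ 1 mod 4, sign kept]
  = -(7 / 11)    [29 ≡ 7 mod 11]
  = (11 / 7)    [QR: both ≡ 3 mod 4, sign flips]
  = (4 / 7)    [11 ≡ 4 mod 7]
  = (1 / 7)    [7 ≡ 7 mod 8 ⇒ (2 / 7)^2 = +1]
  = 1    [(1 / 7) = 1]
Product: (-1)·(1) = -1.

-1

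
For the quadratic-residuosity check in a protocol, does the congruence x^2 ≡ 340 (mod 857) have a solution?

(340|857)
  = (85|857)    [857 ≡ 1 mod 8 ⇒ (2|857)^2 = +1]
  = (857|85)    [QR: 85 ≡ 1 mod 4, sign kept]
  = (7|85)    [857 ≡ 7 mod 85]
  = (85|7)    [QR: 85 ≡ 1 mod 4, sign kept]
  = (1|7)    [85 ≡ 1 mod 7]
  = 1    [(1|7) = 1]
The Legendre symbol is 1, so x^2 ≡ 340 (mod 857) has solution.

yes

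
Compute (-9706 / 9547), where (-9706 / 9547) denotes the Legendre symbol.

1

(-9706 / 9547)
  = (9388 / 9547)    [-9706 ≡ 9388 mod 9547]
  = (2347 / 9547)    [9547 ≡ 3 mod 8 ⇒ (2 / 9547)^2 = +1]
  = -(9547 / 2347)    [QR: both ≡ 3 mod 4, sign flips]
  = -(159 / 2347)    [9547 ≡ 159 mod 2347]
  = (2347 / 159)    [QR: both ≡ 3 mod 4, sign flips]
  = (121 / 159)    [2347 ≡ 121 mod 159]
  = (159 / 121)    [QR: 121 ≡ 1 mod 4, sign kept]
  = (38 / 121)    [159 ≡ 38 mod 121]
  = (19 / 121)    [121 ≡ 1 mod 8 ⇒ (2 / 121) = +1]
  = (121 / 19)    [QR: 121 ≡ 1 mod 4, sign kept]
  = (7 / 19)    [121 ≡ 7 mod 19]
  = -(19 / 7)    [QR: both ≡ 3 mod 4, sign flips]
  = -(5 / 7)    [19 ≡ 5 mod 7]
  = -(7 / 5)    [QR: 5 ≡ 1 mod 4, sign kept]
  = -(2 / 5)    [7 ≡ 2 mod 5]
  = (1 / 5)    [5 ≡ 5 mod 8 ⇒ (2 / 5) = -1]
  = 1    [(1 / 5) = 1]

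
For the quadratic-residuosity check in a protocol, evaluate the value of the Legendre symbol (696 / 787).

1

Factor out 2: 696 = 2^3·87. Since 787 ≡ 3 (mod 8), (2 / 787) = -1, and (2 / 787)^3 = -1. Now have -(87 / 787).
Both 87 ≡ 3 and 787 ≡ 3 (mod 4), so reciprocity gives (87 / 787) = -(787 / 87). Reduce: 787 ≡ 4 (mod 87). Now have (4 / 87).
Factor out 2: 4 = 2^2. Since 87 ≡ 7 (mod 8), (2 / 87) = +1, and (2 / 87)^2 = +1. Now have (1 / 87).
(1 / 87) = 1. Collecting the sign factors: 1.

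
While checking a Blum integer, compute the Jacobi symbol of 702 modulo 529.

Reduce the numerator: 702 ≡ 173 (mod 529), so (702 / 529) = (173 / 529).
173 ≡ 1 (mod 4), so quadratic reciprocity gives (173 / 529) = (529 / 173). Reduce: 529 ≡ 10 (mod 173). Now have (10 / 173).
Factor out 2: 10 = 2·5. Since 173 ≡ 5 (mod 8), (2 / 173) = -1. Now have -(5 / 173).
5 ≡ 1 (mod 4), so quadratic reciprocity gives (5 / 173) = (173 / 5). Reduce: 173 ≡ 3 (mod 5). Now have -(3 / 5).
5 ≡ 1 (mod 4), so quadratic reciprocity gives (3 / 5) = (5 / 3). Reduce: 5 ≡ 2 (mod 3). Now have -(2 / 3).
Factor out 2: 2 = 2. Since 3 ≡ 3 (mod 8), (2 / 3) = -1. Now have (1 / 3).
(1 / 3) = 1. Collecting the sign factors: 1.

1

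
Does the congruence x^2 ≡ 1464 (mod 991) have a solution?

no

Reduce the numerator: 1464 ≡ 473 (mod 991), so (1464/991) = (473/991).
473 ≡ 1 (mod 4), so quadratic reciprocity gives (473/991) = (991/473). Reduce: 991 ≡ 45 (mod 473). Now have (45/473).
45 ≡ 1 (mod 4), so quadratic reciprocity gives (45/473) = (473/45). Reduce: 473 ≡ 23 (mod 45). Now have (23/45).
45 ≡ 1 (mod 4), so quadratic reciprocity gives (23/45) = (45/23). Reduce: 45 ≡ 22 (mod 23). Now have (22/23).
Factor out 2: 22 = 2·11. Since 23 ≡ 7 (mod 8), (2/23) = +1. Now have (11/23).
Both 11 ≡ 3 and 23 ≡ 3 (mod 4), so reciprocity gives (11/23) = -(23/11). Reduce: 23 ≡ 1 (mod 11). Now have -(1/11).
(1/11) = 1. Collecting the sign factors: -1.
The Legendre symbol is -1, so x^2 ≡ 1464 (mod 991) has no solution.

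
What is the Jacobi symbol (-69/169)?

Pull out -1: (-69/169) = (-1/169)·(69/169). Since 169 ≡ 1 (mod 4), (-1/169) = +1. Now have (69/169).
69 ≡ 1 (mod 4), so quadratic reciprocity gives (69/169) = (169/69). Reduce: 169 ≡ 31 (mod 69). Now have (31/69).
69 ≡ 1 (mod 4), so quadratic reciprocity gives (31/69) = (69/31). Reduce: 69 ≡ 7 (mod 31). Now have (7/31).
Both 7 ≡ 3 and 31 ≡ 3 (mod 4), so reciprocity gives (7/31) = -(31/7). Reduce: 31 ≡ 3 (mod 7). Now have -(3/7).
Both 3 ≡ 3 and 7 ≡ 3 (mod 4), so reciprocity gives (3/7) = -(7/3). Reduce: 7 ≡ 1 (mod 3). Now have (1/3).
(1/3) = 1. Collecting the sign factors: 1.

1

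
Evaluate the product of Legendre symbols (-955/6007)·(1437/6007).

By multiplicativity, (-955·1437/6007) = (-955/6007)·(1437/6007).
First factor (-955/6007):
(-955/6007)
  = (5052/6007)    [-955 ≡ 5052 mod 6007]
  = (1263/6007)    [6007 ≡ 7 mod 8 ⇒ (2/6007)^2 = +1]
  = -(6007/1263)    [QR: both ≡ 3 mod 4, sign flips]
  = -(955/1263)    [6007 ≡ 955 mod 1263]
  = (1263/955)    [QR: both ≡ 3 mod 4, sign flips]
  = (308/955)    [1263 ≡ 308 mod 955]
  = (77/955)    [955 ≡ 3 mod 8 ⇒ (2/955)^2 = +1]
  = (955/77)    [QR: 77 ≡ 1 mod 4, sign kept]
  = (31/77)    [955 ≡ 31 mod 77]
  = (77/31)    [QR: 77 ≡ 1 mod 4, sign kept]
  = (15/31)    [77 ≡ 15 mod 31]
  = -(31/15)    [QR: both ≡ 3 mod 4, sign flips]
  = -(1/15)    [31 ≡ 1 mod 15]
  = -1    [(1/15) = 1]
Second factor (1437/6007):
(1437/6007)
  = (6007/1437)    [QR: 1437 ≡ 1 mod 4, sign kept]
  = (259/1437)    [6007 ≡ 259 mod 1437]
  = (1437/259)    [QR: 1437 ≡ 1 mod 4, sign kept]
  = (142/259)    [1437 ≡ 142 mod 259]
  = -(71/259)    [259 ≡ 3 mod 8 ⇒ (2/259) = -1]
  = (259/71)    [QR: both ≡ 3 mod 4, sign flips]
  = (46/71)    [259 ≡ 46 mod 71]
  = (23/71)    [71 ≡ 7 mod 8 ⇒ (2/71) = +1]
  = -(71/23)    [QR: both ≡ 3 mod 4, sign flips]
  = -(2/23)    [71 ≡ 2 mod 23]
  = -(1/23)    [23 ≡ 7 mod 8 ⇒ (2/23) = +1]
  = -1    [(1/23) = 1]
Product: (-1)·(-1) = 1.

1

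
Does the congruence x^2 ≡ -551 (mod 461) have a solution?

no

Pull out -1: (-551/461) = (-1/461)·(551/461). Since 461 ≡ 1 (mod 4), (-1/461) = +1. Now have (551/461).
Reduce the numerator: 551 ≡ 90 (mod 461), so (551/461) = (90/461).
Factor out 2: 90 = 2·45. Since 461 ≡ 5 (mod 8), (2/461) = -1. Now have -(45/461).
45 ≡ 1 (mod 4), so quadratic reciprocity gives (45/461) = (461/45). Reduce: 461 ≡ 11 (mod 45). Now have -(11/45).
45 ≡ 1 (mod 4), so quadratic reciprocity gives (11/45) = (45/11). Reduce: 45 ≡ 1 (mod 11). Now have -(1/11).
(1/11) = 1. Collecting the sign factors: -1.
The Legendre symbol is -1, so x^2 ≡ -551 (mod 461) has no solution.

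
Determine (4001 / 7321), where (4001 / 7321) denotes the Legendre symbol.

(4001 / 7321)
  = (7321 / 4001)    [QR: 4001 ≡ 1 mod 4, sign kept]
  = (3320 / 4001)    [7321 ≡ 3320 mod 4001]
  = (415 / 4001)    [4001 ≡ 1 mod 8 ⇒ (2 / 4001)^3 = +1]
  = (4001 / 415)    [QR: 4001 ≡ 1 mod 4, sign kept]
  = (266 / 415)    [4001 ≡ 266 mod 415]
  = (133 / 415)    [415 ≡ 7 mod 8 ⇒ (2 / 415) = +1]
  = (415 / 133)    [QR: 133 ≡ 1 mod 4, sign kept]
  = (16 / 133)    [415 ≡ 16 mod 133]
  = (1 / 133)    [133 ≡ 5 mod 8 ⇒ (2 / 133)^4 = +1]
  = 1    [(1 / 133) = 1]

1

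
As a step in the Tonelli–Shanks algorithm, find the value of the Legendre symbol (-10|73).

(-10|73)
  = (63|73)    [-10 ≡ 63 mod 73]
  = (73|63)    [QR: 73 ≡ 1 mod 4, sign kept]
  = (10|63)    [73 ≡ 10 mod 63]
  = (5|63)    [63 ≡ 7 mod 8 ⇒ (2|63) = +1]
  = (63|5)    [QR: 5 ≡ 1 mod 4, sign kept]
  = (3|5)    [63 ≡ 3 mod 5]
  = (5|3)    [QR: 5 ≡ 1 mod 4, sign kept]
  = (2|3)    [5 ≡ 2 mod 3]
  = -(1|3)    [3 ≡ 3 mod 8 ⇒ (2|3) = -1]
  = -1    [(1|3) = 1]

-1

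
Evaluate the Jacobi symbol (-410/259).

Pull out -1: (-410/259) = (-1/259)·(410/259). Since 259 ≡ 3 (mod 4), (-1/259) = -1. Now have -(410/259).
Reduce the numerator: 410 ≡ 151 (mod 259), so (410/259) = (151/259).
Both 151 ≡ 3 and 259 ≡ 3 (mod 4), so reciprocity gives (151/259) = -(259/151). Reduce: 259 ≡ 108 (mod 151). Now have (108/151).
Factor out 2: 108 = 2^2·27. Since 151 ≡ 7 (mod 8), (2/151) = +1, and (2/151)^2 = +1. Now have (27/151).
Both 27 ≡ 3 and 151 ≡ 3 (mod 4), so reciprocity gives (27/151) = -(151/27). Reduce: 151 ≡ 16 (mod 27). Now have -(16/27).
Factor out 2: 16 = 2^4. Since 27 ≡ 3 (mod 8), (2/27) = -1, and (2/27)^4 = +1. Now have -(1/27).
(1/27) = 1. Collecting the sign factors: -1.

-1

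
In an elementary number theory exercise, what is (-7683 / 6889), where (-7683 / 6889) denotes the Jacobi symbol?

1

(-7683 / 6889)
  = (7683 / 6889)    [6889 ≡ 1 mod 4 ⇒ (-1 / 6889) = +1]
  = (794 / 6889)    [7683 ≡ 794 mod 6889]
  = (397 / 6889)    [6889 ≡ 1 mod 8 ⇒ (2 / 6889) = +1]
  = (6889 / 397)    [QR: 397 ≡ 1 mod 4, sign kept]
  = (140 / 397)    [6889 ≡ 140 mod 397]
  = (35 / 397)    [397 ≡ 5 mod 8 ⇒ (2 / 397)^2 = +1]
  = (397 / 35)    [QR: 397 ≡ 1 mod 4, sign kept]
  = (12 / 35)    [397 ≡ 12 mod 35]
  = (3 / 35)    [35 ≡ 3 mod 8 ⇒ (2 / 35)^2 = +1]
  = -(35 / 3)    [QR: both ≡ 3 mod 4, sign flips]
  = -(2 / 3)    [35 ≡ 2 mod 3]
  = (1 / 3)    [3 ≡ 3 mod 8 ⇒ (2 / 3) = -1]
  = 1    [(1 / 3) = 1]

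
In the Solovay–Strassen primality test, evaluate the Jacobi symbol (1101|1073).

Reduce the numerator: 1101 ≡ 28 (mod 1073), so (1101|1073) = (28|1073).
Factor out 2: 28 = 2^2·7. Since 1073 ≡ 1 (mod 8), (2|1073) = +1, and (2|1073)^2 = +1. Now have (7|1073).
1073 ≡ 1 (mod 4), so quadratic reciprocity gives (7|1073) = (1073|7). Reduce: 1073 ≡ 2 (mod 7). Now have (2|7).
Factor out 2: 2 = 2. Since 7 ≡ 7 (mod 8), (2|7) = +1. Now have (1|7).
(1|7) = 1. Collecting the sign factors: 1.

1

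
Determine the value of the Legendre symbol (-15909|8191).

-1

Pull out -1: (-15909|8191) = (-1|8191)·(15909|8191). Since 8191 ≡ 3 (mod 4), (-1|8191) = -1. Now have -(15909|8191).
Reduce the numerator: 15909 ≡ 7718 (mod 8191), so (15909|8191) = (7718|8191).
Factor out 2: 7718 = 2·3859. Since 8191 ≡ 7 (mod 8), (2|8191) = +1. Now have -(3859|8191).
Both 3859 ≡ 3 and 8191 ≡ 3 (mod 4), so reciprocity gives (3859|8191) = -(8191|3859). Reduce: 8191 ≡ 473 (mod 3859). Now have (473|3859).
473 ≡ 1 (mod 4), so quadratic reciprocity gives (473|3859) = (3859|473). Reduce: 3859 ≡ 75 (mod 473). Now have (75|473).
473 ≡ 1 (mod 4), so quadratic reciprocity gives (75|473) = (473|75). Reduce: 473 ≡ 23 (mod 75). Now have (23|75).
Both 23 ≡ 3 and 75 ≡ 3 (mod 4), so reciprocity gives (23|75) = -(75|23). Reduce: 75 ≡ 6 (mod 23). Now have -(6|23).
Factor out 2: 6 = 2·3. Since 23 ≡ 7 (mod 8), (2|23) = +1. Now have -(3|23).
Both 3 ≡ 3 and 23 ≡ 3 (mod 4), so reciprocity gives (3|23) = -(23|3). Reduce: 23 ≡ 2 (mod 3). Now have (2|3).
Factor out 2: 2 = 2. Since 3 ≡ 3 (mod 8), (2|3) = -1. Now have -(1|3).
(1|3) = 1. Collecting the sign factors: -1.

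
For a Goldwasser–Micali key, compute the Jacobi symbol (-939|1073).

1

(-939|1073)
  = (939|1073)    [1073 ≡ 1 mod 4 ⇒ (-1|1073) = +1]
  = (1073|939)    [QR: 1073 ≡ 1 mod 4, sign kept]
  = (134|939)    [1073 ≡ 134 mod 939]
  = -(67|939)    [939 ≡ 3 mod 8 ⇒ (2|939) = -1]
  = (939|67)    [QR: both ≡ 3 mod 4, sign flips]
  = (1|67)    [939 ≡ 1 mod 67]
  = 1    [(1|67) = 1]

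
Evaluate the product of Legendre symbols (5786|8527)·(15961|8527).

1

By multiplicativity, (5786·15961|8527) = (5786|8527)·(15961|8527).
First factor (5786|8527):
(5786|8527)
  = (2893|8527)    [8527 ≡ 7 mod 8 ⇒ (2|8527) = +1]
  = (8527|2893)    [QR: 2893 ≡ 1 mod 4, sign kept]
  = (2741|2893)    [8527 ≡ 2741 mod 2893]
  = (2893|2741)    [QR: 2741 ≡ 1 mod 4, sign kept]
  = (152|2741)    [2893 ≡ 152 mod 2741]
  = -(19|2741)    [2741 ≡ 5 mod 8 ⇒ (2|2741)^3 = -1]
  = -(2741|19)    [QR: 2741 ≡ 1 mod 4, sign kept]
  = -(5|19)    [2741 ≡ 5 mod 19]
  = -(19|5)    [QR: 5 ≡ 1 mod 4, sign kept]
  = -(4|5)    [19 ≡ 4 mod 5]
  = -(1|5)    [5 ≡ 5 mod 8 ⇒ (2|5)^2 = +1]
  = -1    [(1|5) = 1]
Second factor (15961|8527):
(15961|8527)
  = (7434|8527)    [15961 ≡ 7434 mod 8527]
  = (3717|8527)    [8527 ≡ 7 mod 8 ⇒ (2|8527) = +1]
  = (8527|3717)    [QR: 3717 ≡ 1 mod 4, sign kept]
  = (1093|3717)    [8527 ≡ 1093 mod 3717]
  = (3717|1093)    [QR: 1093 ≡ 1 mod 4, sign kept]
  = (438|1093)    [3717 ≡ 438 mod 1093]
  = -(219|1093)    [1093 ≡ 5 mod 8 ⇒ (2|1093) = -1]
  = -(1093|219)    [QR: 1093 ≡ 1 mod 4, sign kept]
  = -(217|219)    [1093 ≡ 217 mod 219]
  = -(219|217)    [QR: 217 ≡ 1 mod 4, sign kept]
  = -(2|217)    [219 ≡ 2 mod 217]
  = -(1|217)    [217 ≡ 1 mod 8 ⇒ (2|217) = +1]
  = -1    [(1|217) = 1]
Product: (-1)·(-1) = 1.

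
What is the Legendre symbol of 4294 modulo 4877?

(4294/4877)
  = -(2147/4877)    [4877 ≡ 5 mod 8 ⇒ (2/4877) = -1]
  = -(4877/2147)    [QR: 4877 ≡ 1 mod 4, sign kept]
  = -(583/2147)    [4877 ≡ 583 mod 2147]
  = (2147/583)    [QR: both ≡ 3 mod 4, sign flips]
  = (398/583)    [2147 ≡ 398 mod 583]
  = (199/583)    [583 ≡ 7 mod 8 ⇒ (2/583) = +1]
  = -(583/199)    [QR: both ≡ 3 mod 4, sign flips]
  = -(185/199)    [583 ≡ 185 mod 199]
  = -(199/185)    [QR: 185 ≡ 1 mod 4, sign kept]
  = -(14/185)    [199 ≡ 14 mod 185]
  = -(7/185)    [185 ≡ 1 mod 8 ⇒ (2/185) = +1]
  = -(185/7)    [QR: 185 ≡ 1 mod 4, sign kept]
  = -(3/7)    [185 ≡ 3 mod 7]
  = (7/3)    [QR: both ≡ 3 mod 4, sign flips]
  = (1/3)    [7 ≡ 1 mod 3]
  = 1    [(1/3) = 1]

1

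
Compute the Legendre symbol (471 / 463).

Reduce the numerator: 471 ≡ 8 (mod 463), so (471 / 463) = (8 / 463).
Factor out 2: 8 = 2^3. Since 463 ≡ 7 (mod 8), (2 / 463) = +1, and (2 / 463)^3 = +1. Now have (1 / 463).
(1 / 463) = 1. Collecting the sign factors: 1.

1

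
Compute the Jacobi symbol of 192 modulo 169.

1

(192/169)
  = (23/169)    [192 ≡ 23 mod 169]
  = (169/23)    [QR: 169 ≡ 1 mod 4, sign kept]
  = (8/23)    [169 ≡ 8 mod 23]
  = (1/23)    [23 ≡ 7 mod 8 ⇒ (2/23)^3 = +1]
  = 1    [(1/23) = 1]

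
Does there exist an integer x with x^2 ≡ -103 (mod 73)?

no

Reduce the numerator: -103 ≡ 43 (mod 73), so (-103|73) = (43|73).
73 ≡ 1 (mod 4), so quadratic reciprocity gives (43|73) = (73|43). Reduce: 73 ≡ 30 (mod 43). Now have (30|43).
Factor out 2: 30 = 2·15. Since 43 ≡ 3 (mod 8), (2|43) = -1. Now have -(15|43).
Both 15 ≡ 3 and 43 ≡ 3 (mod 4), so reciprocity gives (15|43) = -(43|15). Reduce: 43 ≡ 13 (mod 15). Now have (13|15).
13 ≡ 1 (mod 4), so quadratic reciprocity gives (13|15) = (15|13). Reduce: 15 ≡ 2 (mod 13). Now have (2|13).
Factor out 2: 2 = 2. Since 13 ≡ 5 (mod 8), (2|13) = -1. Now have -(1|13).
(1|13) = 1. Collecting the sign factors: -1.
The Legendre symbol is -1, so x^2 ≡ -103 (mod 73) has no solution.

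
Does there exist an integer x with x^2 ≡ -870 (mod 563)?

yes

(-870/563)
  = -(870/563)    [563 ≡ 3 mod 4 ⇒ (-1/563) = -1]
  = -(307/563)    [870 ≡ 307 mod 563]
  = (563/307)    [QR: both ≡ 3 mod 4, sign flips]
  = (256/307)    [563 ≡ 256 mod 307]
  = (1/307)    [307 ≡ 3 mod 8 ⇒ (2/307)^8 = +1]
  = 1    [(1/307) = 1]
The Legendre symbol is 1, so x^2 ≡ -870 (mod 563) has solution.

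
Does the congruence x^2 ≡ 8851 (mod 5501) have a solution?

yes

Reduce the numerator: 8851 ≡ 3350 (mod 5501), so (8851/5501) = (3350/5501).
Factor out 2: 3350 = 2·1675. Since 5501 ≡ 5 (mod 8), (2/5501) = -1. Now have -(1675/5501).
5501 ≡ 1 (mod 4), so quadratic reciprocity gives (1675/5501) = (5501/1675). Reduce: 5501 ≡ 476 (mod 1675). Now have -(476/1675).
Factor out 2: 476 = 2^2·119. Since 1675 ≡ 3 (mod 8), (2/1675) = -1, and (2/1675)^2 = +1. Now have -(119/1675).
Both 119 ≡ 3 and 1675 ≡ 3 (mod 4), so reciprocity gives (119/1675) = -(1675/119). Reduce: 1675 ≡ 9 (mod 119). Now have (9/119).
9 ≡ 1 (mod 4), so quadratic reciprocity gives (9/119) = (119/9). Reduce: 119 ≡ 2 (mod 9). Now have (2/9).
Factor out 2: 2 = 2. Since 9 ≡ 1 (mod 8), (2/9) = +1. Now have (1/9).
(1/9) = 1. Collecting the sign factors: 1.
(8851/5501) = 1, and 5501 is prime, so 8851 is a quadratic residue mod 5501.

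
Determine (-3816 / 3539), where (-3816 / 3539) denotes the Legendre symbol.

(-3816 / 3539)
  = -(3816 / 3539)    [3539 ≡ 3 mod 4 ⇒ (-1 / 3539) = -1]
  = -(277 / 3539)    [3816 ≡ 277 mod 3539]
  = -(3539 / 277)    [QR: 277 ≡ 1 mod 4, sign kept]
  = -(215 / 277)    [3539 ≡ 215 mod 277]
  = -(277 / 215)    [QR: 277 ≡ 1 mod 4, sign kept]
  = -(62 / 215)    [277 ≡ 62 mod 215]
  = -(31 / 215)    [215 ≡ 7 mod 8 ⇒ (2 / 215) = +1]
  = (215 / 31)    [QR: both ≡ 3 mod 4, sign flips]
  = (29 / 31)    [215 ≡ 29 mod 31]
  = (31 / 29)    [QR: 29 ≡ 1 mod 4, sign kept]
  = (2 / 29)    [31 ≡ 2 mod 29]
  = -(1 / 29)    [29 ≡ 5 mod 8 ⇒ (2 / 29) = -1]
  = -1    [(1 / 29) = 1]

-1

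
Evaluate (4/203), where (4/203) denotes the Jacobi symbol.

Factor out 2: 4 = 2^2. Since 203 ≡ 3 (mod 8), (2/203) = -1, and (2/203)^2 = +1. Now have (1/203).
(1/203) = 1. Collecting the sign factors: 1.

1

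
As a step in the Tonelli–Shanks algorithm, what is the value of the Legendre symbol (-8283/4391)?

(-8283/4391)
  = (499/4391)    [-8283 ≡ 499 mod 4391]
  = -(4391/499)    [QR: both ≡ 3 mod 4, sign flips]
  = -(399/499)    [4391 ≡ 399 mod 499]
  = (499/399)    [QR: both ≡ 3 mod 4, sign flips]
  = (100/399)    [499 ≡ 100 mod 399]
  = (25/399)    [399 ≡ 7 mod 8 ⇒ (2/399)^2 = +1]
  = (399/25)    [QR: 25 ≡ 1 mod 4, sign kept]
  = (24/25)    [399 ≡ 24 mod 25]
  = (3/25)    [25 ≡ 1 mod 8 ⇒ (2/25)^3 = +1]
  = (25/3)    [QR: 25 ≡ 1 mod 4, sign kept]
  = (1/3)    [25 ≡ 1 mod 3]
  = 1    [(1/3) = 1]

1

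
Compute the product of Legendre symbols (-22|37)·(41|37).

-1

By multiplicativity, (-22·41|37) = (-22|37)·(41|37).
First factor (-22|37):
Pull out -1: (-22|37) = (-1|37)·(22|37). Since 37 ≡ 1 (mod 4), (-1|37) = +1. Now have (22|37).
Factor out 2: 22 = 2·11. Since 37 ≡ 5 (mod 8), (2|37) = -1. Now have -(11|37).
37 ≡ 1 (mod 4), so quadratic reciprocity gives (11|37) = (37|11). Reduce: 37 ≡ 4 (mod 11). Now have -(4|11).
Factor out 2: 4 = 2^2. Since 11 ≡ 3 (mod 8), (2|11) = -1, and (2|11)^2 = +1. Now have -(1|11).
(1|11) = 1. Collecting the sign factors: -1.
Second factor (41|37):
Reduce the numerator: 41 ≡ 4 (mod 37), so (41|37) = (4|37).
Factor out 2: 4 = 2^2. Since 37 ≡ 5 (mod 8), (2|37) = -1, and (2|37)^2 = +1. Now have (1|37).
(1|37) = 1. Collecting the sign factors: 1.
Product: (-1)·(1) = -1.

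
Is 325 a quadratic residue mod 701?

325 ≡ 1 (mod 4), so quadratic reciprocity gives (325/701) = (701/325). Reduce: 701 ≡ 51 (mod 325). Now have (51/325).
325 ≡ 1 (mod 4), so quadratic reciprocity gives (51/325) = (325/51). Reduce: 325 ≡ 19 (mod 51). Now have (19/51).
Both 19 ≡ 3 and 51 ≡ 3 (mod 4), so reciprocity gives (19/51) = -(51/19). Reduce: 51 ≡ 13 (mod 19). Now have -(13/19).
13 ≡ 1 (mod 4), so quadratic reciprocity gives (13/19) = (19/13). Reduce: 19 ≡ 6 (mod 13). Now have -(6/13).
Factor out 2: 6 = 2·3. Since 13 ≡ 5 (mod 8), (2/13) = -1. Now have (3/13).
13 ≡ 1 (mod 4), so quadratic reciprocity gives (3/13) = (13/3). Reduce: 13 ≡ 1 (mod 3). Now have (1/3).
(1/3) = 1. Collecting the sign factors: 1.
The Legendre symbol is 1, so x^2 ≡ 325 (mod 701) has solution.

yes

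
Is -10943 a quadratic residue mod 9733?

yes

Reduce the numerator: -10943 ≡ 8523 (mod 9733), so (-10943/9733) = (8523/9733).
9733 ≡ 1 (mod 4), so quadratic reciprocity gives (8523/9733) = (9733/8523). Reduce: 9733 ≡ 1210 (mod 8523). Now have (1210/8523).
Factor out 2: 1210 = 2·605. Since 8523 ≡ 3 (mod 8), (2/8523) = -1. Now have -(605/8523).
605 ≡ 1 (mod 4), so quadratic reciprocity gives (605/8523) = (8523/605). Reduce: 8523 ≡ 53 (mod 605). Now have -(53/605).
53 ≡ 1 (mod 4), so quadratic reciprocity gives (53/605) = (605/53). Reduce: 605 ≡ 22 (mod 53). Now have -(22/53).
Factor out 2: 22 = 2·11. Since 53 ≡ 5 (mod 8), (2/53) = -1. Now have (11/53).
53 ≡ 1 (mod 4), so quadratic reciprocity gives (11/53) = (53/11). Reduce: 53 ≡ 9 (mod 11). Now have (9/11).
9 ≡ 1 (mod 4), so quadratic reciprocity gives (9/11) = (11/9). Reduce: 11 ≡ 2 (mod 9). Now have (2/9).
Factor out 2: 2 = 2. Since 9 ≡ 1 (mod 8), (2/9) = +1. Now have (1/9).
(1/9) = 1. Collecting the sign factors: 1.
(-10943/9733) = 1, and 9733 is prime, so -10943 is a quadratic residue mod 9733.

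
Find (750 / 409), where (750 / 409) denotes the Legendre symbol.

1

Reduce the numerator: 750 ≡ 341 (mod 409), so (750 / 409) = (341 / 409).
341 ≡ 1 (mod 4), so quadratic reciprocity gives (341 / 409) = (409 / 341). Reduce: 409 ≡ 68 (mod 341). Now have (68 / 341).
Factor out 2: 68 = 2^2·17. Since 341 ≡ 5 (mod 8), (2 / 341) = -1, and (2 / 341)^2 = +1. Now have (17 / 341).
17 ≡ 1 (mod 4), so quadratic reciprocity gives (17 / 341) = (341 / 17). Reduce: 341 ≡ 1 (mod 17). Now have (1 / 17).
(1 / 17) = 1. Collecting the sign factors: 1.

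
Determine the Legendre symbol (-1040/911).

-1

(-1040/911)
  = (782/911)    [-1040 ≡ 782 mod 911]
  = (391/911)    [911 ≡ 7 mod 8 ⇒ (2/911) = +1]
  = -(911/391)    [QR: both ≡ 3 mod 4, sign flips]
  = -(129/391)    [911 ≡ 129 mod 391]
  = -(391/129)    [QR: 129 ≡ 1 mod 4, sign kept]
  = -(4/129)    [391 ≡ 4 mod 129]
  = -(1/129)    [129 ≡ 1 mod 8 ⇒ (2/129)^2 = +1]
  = -1    [(1/129) = 1]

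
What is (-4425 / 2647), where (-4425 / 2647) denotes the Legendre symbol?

(-4425 / 2647)
  = (869 / 2647)    [-4425 ≡ 869 mod 2647]
  = (2647 / 869)    [QR: 869 ≡ 1 mod 4, sign kept]
  = (40 / 869)    [2647 ≡ 40 mod 869]
  = -(5 / 869)    [869 ≡ 5 mod 8 ⇒ (2 / 869)^3 = -1]
  = -(869 / 5)    [QR: 5 ≡ 1 mod 4, sign kept]
  = -(4 / 5)    [869 ≡ 4 mod 5]
  = -(1 / 5)    [5 ≡ 5 mod 8 ⇒ (2 / 5)^2 = +1]
  = -1    [(1 / 5) = 1]

-1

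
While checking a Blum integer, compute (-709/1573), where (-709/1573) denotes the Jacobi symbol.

-1

(-709/1573)
  = (709/1573)    [1573 ≡ 1 mod 4 ⇒ (-1/1573) = +1]
  = (1573/709)    [QR: 709 ≡ 1 mod 4, sign kept]
  = (155/709)    [1573 ≡ 155 mod 709]
  = (709/155)    [QR: 709 ≡ 1 mod 4, sign kept]
  = (89/155)    [709 ≡ 89 mod 155]
  = (155/89)    [QR: 89 ≡ 1 mod 4, sign kept]
  = (66/89)    [155 ≡ 66 mod 89]
  = (33/89)    [89 ≡ 1 mod 8 ⇒ (2/89) = +1]
  = (89/33)    [QR: 33 ≡ 1 mod 4, sign kept]
  = (23/33)    [89 ≡ 23 mod 33]
  = (33/23)    [QR: 33 ≡ 1 mod 4, sign kept]
  = (10/23)    [33 ≡ 10 mod 23]
  = (5/23)    [23 ≡ 7 mod 8 ⇒ (2/23) = +1]
  = (23/5)    [QR: 5 ≡ 1 mod 4, sign kept]
  = (3/5)    [23 ≡ 3 mod 5]
  = (5/3)    [QR: 5 ≡ 1 mod 4, sign kept]
  = (2/3)    [5 ≡ 2 mod 3]
  = -(1/3)    [3 ≡ 3 mod 8 ⇒ (2/3) = -1]
  = -1    [(1/3) = 1]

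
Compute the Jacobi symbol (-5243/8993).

-1

(-5243/8993)
  = (5243/8993)    [8993 ≡ 1 mod 4 ⇒ (-1/8993) = +1]
  = (8993/5243)    [QR: 8993 ≡ 1 mod 4, sign kept]
  = (3750/5243)    [8993 ≡ 3750 mod 5243]
  = -(1875/5243)    [5243 ≡ 3 mod 8 ⇒ (2/5243) = -1]
  = (5243/1875)    [QR: both ≡ 3 mod 4, sign flips]
  = (1493/1875)    [5243 ≡ 1493 mod 1875]
  = (1875/1493)    [QR: 1493 ≡ 1 mod 4, sign kept]
  = (382/1493)    [1875 ≡ 382 mod 1493]
  = -(191/1493)    [1493 ≡ 5 mod 8 ⇒ (2/1493) = -1]
  = -(1493/191)    [QR: 1493 ≡ 1 mod 4, sign kept]
  = -(156/191)    [1493 ≡ 156 mod 191]
  = -(39/191)    [191 ≡ 7 mod 8 ⇒ (2/191)^2 = +1]
  = (191/39)    [QR: both ≡ 3 mod 4, sign flips]
  = (35/39)    [191 ≡ 35 mod 39]
  = -(39/35)    [QR: both ≡ 3 mod 4, sign flips]
  = -(4/35)    [39 ≡ 4 mod 35]
  = -(1/35)    [35 ≡ 3 mod 8 ⇒ (2/35)^2 = +1]
  = -1    [(1/35) = 1]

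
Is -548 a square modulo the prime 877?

Reduce the numerator: -548 ≡ 329 (mod 877), so (-548|877) = (329|877).
329 ≡ 1 (mod 4), so quadratic reciprocity gives (329|877) = (877|329). Reduce: 877 ≡ 219 (mod 329). Now have (219|329).
329 ≡ 1 (mod 4), so quadratic reciprocity gives (219|329) = (329|219). Reduce: 329 ≡ 110 (mod 219). Now have (110|219).
Factor out 2: 110 = 2·55. Since 219 ≡ 3 (mod 8), (2|219) = -1. Now have -(55|219).
Both 55 ≡ 3 and 219 ≡ 3 (mod 4), so reciprocity gives (55|219) = -(219|55). Reduce: 219 ≡ 54 (mod 55). Now have (54|55).
Factor out 2: 54 = 2·27. Since 55 ≡ 7 (mod 8), (2|55) = +1. Now have (27|55).
Both 27 ≡ 3 and 55 ≡ 3 (mod 4), so reciprocity gives (27|55) = -(55|27). Reduce: 55 ≡ 1 (mod 27). Now have -(1|27).
(1|27) = 1. Collecting the sign factors: -1.
(-548|877) = -1, and 877 is prime, so -548 is not a quadratic residue mod 877.

no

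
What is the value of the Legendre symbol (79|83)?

-1

Both 79 ≡ 3 and 83 ≡ 3 (mod 4), so reciprocity gives (79|83) = -(83|79). Reduce: 83 ≡ 4 (mod 79). Now have -(4|79).
Factor out 2: 4 = 2^2. Since 79 ≡ 7 (mod 8), (2|79) = +1, and (2|79)^2 = +1. Now have -(1|79).
(1|79) = 1. Collecting the sign factors: -1.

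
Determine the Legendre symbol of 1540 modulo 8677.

(1540/8677)
  = (385/8677)    [8677 ≡ 5 mod 8 ⇒ (2/8677)^2 = +1]
  = (8677/385)    [QR: 385 ≡ 1 mod 4, sign kept]
  = (207/385)    [8677 ≡ 207 mod 385]
  = (385/207)    [QR: 385 ≡ 1 mod 4, sign kept]
  = (178/207)    [385 ≡ 178 mod 207]
  = (89/207)    [207 ≡ 7 mod 8 ⇒ (2/207) = +1]
  = (207/89)    [QR: 89 ≡ 1 mod 4, sign kept]
  = (29/89)    [207 ≡ 29 mod 89]
  = (89/29)    [QR: 29 ≡ 1 mod 4, sign kept]
  = (2/29)    [89 ≡ 2 mod 29]
  = -(1/29)    [29 ≡ 5 mod 8 ⇒ (2/29) = -1]
  = -1    [(1/29) = 1]

-1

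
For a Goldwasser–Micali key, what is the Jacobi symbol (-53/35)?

1

(-53/35)
  = (17/35)    [-53 ≡ 17 mod 35]
  = (35/17)    [QR: 17 ≡ 1 mod 4, sign kept]
  = (1/17)    [35 ≡ 1 mod 17]
  = 1    [(1/17) = 1]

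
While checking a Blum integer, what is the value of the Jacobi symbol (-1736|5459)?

(-1736|5459)
  = (3723|5459)    [-1736 ≡ 3723 mod 5459]
  = -(5459|3723)    [QR: both ≡ 3 mod 4, sign flips]
  = -(1736|3723)    [5459 ≡ 1736 mod 3723]
  = (217|3723)    [3723 ≡ 3 mod 8 ⇒ (2|3723)^3 = -1]
  = (3723|217)    [QR: 217 ≡ 1 mod 4, sign kept]
  = (34|217)    [3723 ≡ 34 mod 217]
  = (17|217)    [217 ≡ 1 mod 8 ⇒ (2|217) = +1]
  = (217|17)    [QR: 17 ≡ 1 mod 4, sign kept]
  = (13|17)    [217 ≡ 13 mod 17]
  = (17|13)    [QR: 13 ≡ 1 mod 4, sign kept]
  = (4|13)    [17 ≡ 4 mod 13]
  = (1|13)    [13 ≡ 5 mod 8 ⇒ (2|13)^2 = +1]
  = 1    [(1|13) = 1]

1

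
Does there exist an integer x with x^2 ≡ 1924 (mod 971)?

yes

(1924/971)
  = (953/971)    [1924 ≡ 953 mod 971]
  = (971/953)    [QR: 953 ≡ 1 mod 4, sign kept]
  = (18/953)    [971 ≡ 18 mod 953]
  = (9/953)    [953 ≡ 1 mod 8 ⇒ (2/953) = +1]
  = (953/9)    [QR: 9 ≡ 1 mod 4, sign kept]
  = (8/9)    [953 ≡ 8 mod 9]
  = (1/9)    [9 ≡ 1 mod 8 ⇒ (2/9)^3 = +1]
  = 1    [(1/9) = 1]
The Legendre symbol is 1, so x^2 ≡ 1924 (mod 971) has solution.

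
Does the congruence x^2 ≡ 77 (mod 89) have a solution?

(77/89)
  = (89/77)    [QR: 77 ≡ 1 mod 4, sign kept]
  = (12/77)    [89 ≡ 12 mod 77]
  = (3/77)    [77 ≡ 5 mod 8 ⇒ (2/77)^2 = +1]
  = (77/3)    [QR: 77 ≡ 1 mod 4, sign kept]
  = (2/3)    [77 ≡ 2 mod 3]
  = -(1/3)    [3 ≡ 3 mod 8 ⇒ (2/3) = -1]
  = -1    [(1/3) = 1]
(77/89) = -1, and 89 is prime, so 77 is not a quadratic residue mod 89.

no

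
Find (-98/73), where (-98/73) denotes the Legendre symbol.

Reduce the numerator: -98 ≡ 48 (mod 73), so (-98/73) = (48/73).
Factor out 2: 48 = 2^4·3. Since 73 ≡ 1 (mod 8), (2/73) = +1, and (2/73)^4 = +1. Now have (3/73).
73 ≡ 1 (mod 4), so quadratic reciprocity gives (3/73) = (73/3). Reduce: 73 ≡ 1 (mod 3). Now have (1/3).
(1/3) = 1. Collecting the sign factors: 1.

1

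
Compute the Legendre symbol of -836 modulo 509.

-1

Reduce the numerator: -836 ≡ 182 (mod 509), so (-836/509) = (182/509).
Factor out 2: 182 = 2·91. Since 509 ≡ 5 (mod 8), (2/509) = -1. Now have -(91/509).
509 ≡ 1 (mod 4), so quadratic reciprocity gives (91/509) = (509/91). Reduce: 509 ≡ 54 (mod 91). Now have -(54/91).
Factor out 2: 54 = 2·27. Since 91 ≡ 3 (mod 8), (2/91) = -1. Now have (27/91).
Both 27 ≡ 3 and 91 ≡ 3 (mod 4), so reciprocity gives (27/91) = -(91/27). Reduce: 91 ≡ 10 (mod 27). Now have -(10/27).
Factor out 2: 10 = 2·5. Since 27 ≡ 3 (mod 8), (2/27) = -1. Now have (5/27).
5 ≡ 1 (mod 4), so quadratic reciprocity gives (5/27) = (27/5). Reduce: 27 ≡ 2 (mod 5). Now have (2/5).
Factor out 2: 2 = 2. Since 5 ≡ 5 (mod 8), (2/5) = -1. Now have -(1/5).
(1/5) = 1. Collecting the sign factors: -1.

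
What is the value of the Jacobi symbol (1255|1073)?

-1

(1255|1073)
  = (182|1073)    [1255 ≡ 182 mod 1073]
  = (91|1073)    [1073 ≡ 1 mod 8 ⇒ (2|1073) = +1]
  = (1073|91)    [QR: 1073 ≡ 1 mod 4, sign kept]
  = (72|91)    [1073 ≡ 72 mod 91]
  = -(9|91)    [91 ≡ 3 mod 8 ⇒ (2|91)^3 = -1]
  = -(91|9)    [QR: 9 ≡ 1 mod 4, sign kept]
  = -(1|9)    [91 ≡ 1 mod 9]
  = -1    [(1|9) = 1]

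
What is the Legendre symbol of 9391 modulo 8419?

Reduce the numerator: 9391 ≡ 972 (mod 8419), so (9391|8419) = (972|8419).
Factor out 2: 972 = 2^2·243. Since 8419 ≡ 3 (mod 8), (2|8419) = -1, and (2|8419)^2 = +1. Now have (243|8419).
Both 243 ≡ 3 and 8419 ≡ 3 (mod 4), so reciprocity gives (243|8419) = -(8419|243). Reduce: 8419 ≡ 157 (mod 243). Now have -(157|243).
157 ≡ 1 (mod 4), so quadratic reciprocity gives (157|243) = (243|157). Reduce: 243 ≡ 86 (mod 157). Now have -(86|157).
Factor out 2: 86 = 2·43. Since 157 ≡ 5 (mod 8), (2|157) = -1. Now have (43|157).
157 ≡ 1 (mod 4), so quadratic reciprocity gives (43|157) = (157|43). Reduce: 157 ≡ 28 (mod 43). Now have (28|43).
Factor out 2: 28 = 2^2·7. Since 43 ≡ 3 (mod 8), (2|43) = -1, and (2|43)^2 = +1. Now have (7|43).
Both 7 ≡ 3 and 43 ≡ 3 (mod 4), so reciprocity gives (7|43) = -(43|7). Reduce: 43 ≡ 1 (mod 7). Now have -(1|7).
(1|7) = 1. Collecting the sign factors: -1.

-1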